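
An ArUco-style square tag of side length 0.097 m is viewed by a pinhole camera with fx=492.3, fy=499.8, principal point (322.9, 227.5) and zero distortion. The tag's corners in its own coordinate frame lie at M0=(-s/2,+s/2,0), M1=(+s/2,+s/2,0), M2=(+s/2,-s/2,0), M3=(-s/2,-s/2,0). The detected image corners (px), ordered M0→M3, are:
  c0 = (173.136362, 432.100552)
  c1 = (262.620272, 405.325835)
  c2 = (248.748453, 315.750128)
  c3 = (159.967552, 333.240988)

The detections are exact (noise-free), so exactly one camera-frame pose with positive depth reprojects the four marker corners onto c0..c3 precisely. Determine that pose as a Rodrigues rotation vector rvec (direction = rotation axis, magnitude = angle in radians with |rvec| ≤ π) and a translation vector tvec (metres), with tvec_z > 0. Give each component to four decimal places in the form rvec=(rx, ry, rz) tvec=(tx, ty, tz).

rvec=(-0.1626, -0.5177, -0.1411) tvec=(-0.1163, 0.1493, 0.5217)

Intrinsics K: fx=492.3, fy=499.8, cx=322.9, cy=227.5
Marker side s = 0.097 m; corners in marker frame (Z=0):
  M0 = (-0.0485, +0.0485, 0)
  M1 = (+0.0485, +0.0485, 0)
  M2 = (+0.0485, -0.0485, 0)
  M3 = (-0.0485, -0.0485, 0)
Detected image corners:
  c0 = (173.136362, 432.100552) px
  c1 = (262.620272, 405.325835) px
  c2 = (248.748453, 315.750128) px
  c3 = (159.967552, 333.240988) px
Planar DLT: solve 8×8 A·h = b for H (H[2,2]=1):
  H  [+1122.03984 +91.56611 +213.12392]
  H  [+130.00220 +884.61536 +370.56848]
  H  [+0.96244 -0.22730 +1.00000]
B = K⁻¹H; ‖b₁‖=1.916660, ‖b₂‖=1.916660; λ = 2/(‖b₁‖+‖b₂‖) = 0.521741, sign → tz>0 ⇒ λ=+0.521741
r₁ = λ·B[:,0] = (+0.85978,-0.09286,+0.50215); r₂ = λ·B[:,1] = (+0.17483,+0.97743,-0.11859)
r₃ = r₁×r₂ = (-0.47980,+0.18975,+0.85661); SVD([r₁ r₂ r₃]) → R = UVᵀ:
  R  [+0.85978 +0.17483 -0.47980]
  R  [-0.09286 +0.97743 +0.18975]
  R  [+0.50215 -0.11859 +0.85661]
t = (-0.11634, +0.14935, +0.52174) m
tr R = 2.693827; θ = arccos((tr R − 1)/2) = 0.560643 rad = 32.122°
axis k = ((R−Rᵀ)₃₂, (R−Rᵀ)₁₃, (R−Rᵀ)₂₁) / (2 sinθ) = (-0.289946, -0.923349, -0.251712)
rvec = θ·k = (-0.162556, -0.517669, -0.141120)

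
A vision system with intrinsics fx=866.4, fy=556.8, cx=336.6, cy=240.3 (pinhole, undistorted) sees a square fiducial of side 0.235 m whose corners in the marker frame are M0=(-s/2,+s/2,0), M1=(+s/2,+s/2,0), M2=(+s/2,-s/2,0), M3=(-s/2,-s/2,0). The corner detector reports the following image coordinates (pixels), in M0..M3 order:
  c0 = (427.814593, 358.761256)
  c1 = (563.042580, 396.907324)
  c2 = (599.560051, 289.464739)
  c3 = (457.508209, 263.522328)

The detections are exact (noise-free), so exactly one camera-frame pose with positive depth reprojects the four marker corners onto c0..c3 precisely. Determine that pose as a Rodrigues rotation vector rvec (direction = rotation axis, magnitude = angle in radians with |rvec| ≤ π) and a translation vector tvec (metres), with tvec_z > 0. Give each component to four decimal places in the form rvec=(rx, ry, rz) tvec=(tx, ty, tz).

rvec=(0.0286, 0.7470, 0.2119) tvec=(0.2460, 0.1934, 1.2475)

Intrinsics K: fx=866.4, fy=556.8, cx=336.6, cy=240.3
Marker side s = 0.235 m; corners in marker frame (Z=0):
  M0 = (-0.1175, +0.1175, 0)
  M1 = (+0.1175, +0.1175, 0)
  M2 = (+0.1175, -0.1175, 0)
  M3 = (-0.1175, -0.1175, 0)
Detected image corners:
  c0 = (427.814593, 358.761256) px
  c1 = (563.042580, 396.907324) px
  c2 = (599.560051, 289.464739) px
  c3 = (457.508209, 263.522328) px
Planar DLT: solve 8×8 A·h = b for H (H[2,2]=1):
  H  [+314.35403 -98.50165 +507.44151]
  H  [-39.42079 +456.08622 +326.63308]
  H  [-0.53804 +0.08097 +1.00000]
B = K⁻¹H; ‖b₁‖=0.801596, ‖b₂‖=0.801596; λ = 2/(‖b₁‖+‖b₂‖) = 1.247511, sign → tz>0 ⇒ λ=+1.247511
r₁ = λ·B[:,0] = (+0.71340,+0.20135,-0.67121); r₂ = λ·B[:,1] = (-0.18107,+0.97827,+0.10101)
r₃ = r₁×r₂ = (+0.67696,+0.04948,+0.73436); SVD([r₁ r₂ r₃]) → R = UVᵀ:
  R  [+0.71340 -0.18107 +0.67696]
  R  [+0.20135 +0.97827 +0.04948]
  R  [-0.67121 +0.10101 +0.73436]
t = (+0.24599, +0.19343, +1.24751) m
tr R = 2.426022; θ = arccos((tr R − 1)/2) = 0.777013 rad = 44.520°
axis k = ((R−Rᵀ)₃₂, (R−Rᵀ)₁₃, (R−Rᵀ)₂₁) / (2 sinθ) = (+0.036750, +0.961393, +0.272713)
rvec = θ·k = (+0.028555, +0.747015, +0.211901)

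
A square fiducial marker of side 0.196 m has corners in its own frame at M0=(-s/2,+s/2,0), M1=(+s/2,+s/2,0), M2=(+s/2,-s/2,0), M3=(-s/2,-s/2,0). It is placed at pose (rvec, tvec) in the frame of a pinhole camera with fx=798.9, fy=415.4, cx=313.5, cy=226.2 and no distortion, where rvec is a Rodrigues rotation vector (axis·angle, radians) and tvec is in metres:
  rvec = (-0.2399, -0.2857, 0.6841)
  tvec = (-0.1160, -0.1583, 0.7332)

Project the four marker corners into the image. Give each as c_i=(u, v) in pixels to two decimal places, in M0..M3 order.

c0=(27.10, 136.23) c1=(201.66, 214.02) c2=(327.48, 136.76) c3=(173.05, 61.64)

Intrinsics K: fx=798.9, fy=415.4, cx=313.5, cy=226.2
Marker side s = 0.196 m; corners in marker frame (Z=0):
  M0 = (-0.0980, +0.0980, 0)
  M1 = (+0.0980, +0.0980, 0)
  M2 = (+0.0980, -0.0980, 0)
  M3 = (-0.0980, -0.0980, 0)
rvec = (-0.2399, -0.2857, 0.6841), |rvec| = θ = 0.77921 rad = 44.645°
Rodrigues: sinθ=0.70272, 1−cosθ=0.28853; R = I + sinθ·[k]× + (1−cosθ)·[k]×²:
    [+0.73882 -0.58437 -0.33564]
    [+0.64951 +0.75026 +0.12347]
    [+0.17966 -0.30923 +0.93386]
t = (-0.1160, -0.1583, 0.7332) m
M0: Pc = R·M0+t = (-0.24567, -0.14843, +0.68529); u = 798.9·(-0.24567)/0.68529 + 313.5 = 27.0981, v = 415.4·(-0.14843)/0.68529 + 226.2 = 136.2282
M1: Pc = R·M1+t = (-0.10086, -0.02112, +0.72050); u = 798.9·(-0.10086)/0.72050 + 313.5 = 201.6605, v = 415.4·(-0.02112)/0.72050 + 226.2 = 214.0221
M2: Pc = R·M2+t = (+0.01367, -0.16817, +0.78111); u = 798.9·(+0.01367)/0.78111 + 313.5 = 327.4841, v = 415.4·(-0.16817)/0.78111 + 226.2 = 136.7647
M3: Pc = R·M3+t = (-0.13114, -0.29548, +0.74590); u = 798.9·(-0.13114)/0.74590 + 313.5 = 173.0461, v = 415.4·(-0.29548)/0.74590 + 226.2 = 61.6446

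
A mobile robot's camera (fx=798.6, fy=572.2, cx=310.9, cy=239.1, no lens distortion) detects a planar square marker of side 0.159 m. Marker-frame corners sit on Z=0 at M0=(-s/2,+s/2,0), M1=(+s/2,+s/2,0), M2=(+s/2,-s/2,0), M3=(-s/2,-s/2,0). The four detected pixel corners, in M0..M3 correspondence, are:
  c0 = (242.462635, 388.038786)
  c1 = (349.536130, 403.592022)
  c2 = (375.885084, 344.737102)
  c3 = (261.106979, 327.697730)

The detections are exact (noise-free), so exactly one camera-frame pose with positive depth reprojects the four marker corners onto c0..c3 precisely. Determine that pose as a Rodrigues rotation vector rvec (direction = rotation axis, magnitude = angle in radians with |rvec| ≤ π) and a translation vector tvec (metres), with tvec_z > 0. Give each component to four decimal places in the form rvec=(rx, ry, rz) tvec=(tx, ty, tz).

rvec=(0.5231, 0.0163, 0.2163) tvec=(-0.0055, 0.2505, 1.1201)

Intrinsics K: fx=798.6, fy=572.2, cx=310.9, cy=239.1
Marker side s = 0.159 m; corners in marker frame (Z=0):
  M0 = (-0.0795, +0.0795, 0)
  M1 = (+0.0795, +0.0795, 0)
  M2 = (+0.0795, -0.0795, 0)
  M3 = (-0.0795, -0.0795, 0)
Detected image corners:
  c0 = (242.462635, 388.038786) px
  c1 = (349.536130, 403.592022) px
  c2 = (375.885084, 344.737102) px
  c3 = (261.106979, 327.697730) px
Planar DLT: solve 8×8 A·h = b for H (H[2,2]=1):
  H  [+707.67346 -5.13194 +307.00681]
  H  [+115.29116 +537.33617 +367.09125]
  H  [+0.03542 +0.44402 +1.00000]
B = K⁻¹H; ‖b₁‖=0.892809, ‖b₂‖=0.892809; λ = 2/(‖b₁‖+‖b₂‖) = 1.120060, sign → tz>0 ⇒ λ=+1.120060
r₁ = λ·B[:,0] = (+0.97709,+0.20910,+0.03967); r₂ = λ·B[:,1] = (-0.20081,+0.84400,+0.49733)
r₃ = r₁×r₂ = (+0.07051,-0.49390,+0.86665); SVD([r₁ r₂ r₃]) → R = UVᵀ:
  R  [+0.97709 -0.20081 +0.07051]
  R  [+0.20910 +0.84400 -0.49390]
  R  [+0.03967 +0.49733 +0.86665]
t = (-0.00546, +0.25054, +1.12006) m
tr R = 2.687743; θ = arccos((tr R − 1)/2) = 0.566338 rad = 32.449°
axis k = ((R−Rᵀ)₃₂, (R−Rᵀ)₁₃, (R−Rᵀ)₂₁) / (2 sinθ) = (+0.923718, +0.028739, +0.381993)
rvec = θ·k = (+0.523137, +0.016276, +0.216337)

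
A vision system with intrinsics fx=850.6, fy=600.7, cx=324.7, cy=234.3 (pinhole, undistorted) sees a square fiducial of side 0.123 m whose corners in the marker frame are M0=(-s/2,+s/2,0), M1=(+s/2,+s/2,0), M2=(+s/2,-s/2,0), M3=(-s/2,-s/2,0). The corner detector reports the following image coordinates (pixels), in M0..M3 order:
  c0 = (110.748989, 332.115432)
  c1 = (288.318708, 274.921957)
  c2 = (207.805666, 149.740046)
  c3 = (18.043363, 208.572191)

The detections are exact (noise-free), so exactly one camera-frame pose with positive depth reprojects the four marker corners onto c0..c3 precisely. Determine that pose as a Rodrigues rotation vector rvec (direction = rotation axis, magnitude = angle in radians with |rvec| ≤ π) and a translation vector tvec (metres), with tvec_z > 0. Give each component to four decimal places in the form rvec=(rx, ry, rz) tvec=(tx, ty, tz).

Intrinsics K: fx=850.6, fy=600.7, cx=324.7, cy=234.3
Marker side s = 0.123 m; corners in marker frame (Z=0):
  M0 = (-0.0615, +0.0615, 0)
  M1 = (+0.0615, +0.0615, 0)
  M2 = (+0.0615, -0.0615, 0)
  M3 = (-0.0615, -0.0615, 0)
Detected image corners:
  c0 = (110.748989, 332.115432) px
  c1 = (288.318708, 274.921957) px
  c2 = (207.805666, 149.740046) px
  c3 = (18.043363, 208.572191) px
Planar DLT: solve 8×8 A·h = b for H (H[2,2]=1):
  H  [+1510.26729 +779.36386 +158.18726]
  H  [-442.83791 +1127.88646 +242.97605]
  H  [+0.11856 +0.48380 +1.00000]
B = K⁻¹H; ‖b₁‖=1.903075, ‖b₂‖=1.903075; λ = 2/(‖b₁‖+‖b₂‖) = 0.525465, sign → tz>0 ⇒ λ=+0.525465
r₁ = λ·B[:,0] = (+0.90920,-0.41167,+0.06230); r₂ = λ·B[:,1] = (+0.38441,+0.88747,+0.25422)
r₃ = r₁×r₂ = (-0.15994,-0.20719,+0.96514); SVD([r₁ r₂ r₃]) → R = UVᵀ:
  R  [+0.90920 +0.38441 -0.15994]
  R  [-0.41167 +0.88747 -0.20719]
  R  [+0.06230 +0.25422 +0.96514]
t = (-0.10286, +0.00759, +0.52547) m
tr R = 2.761803; θ = arccos((tr R − 1)/2) = 0.493033 rad = 28.249°
axis k = ((R−Rᵀ)₃₂, (R−Rᵀ)₁₃, (R−Rᵀ)₂₁) / (2 sinθ) = (+0.487442, -0.234781, -0.840998)
rvec = θ·k = (+0.240325, -0.115755, -0.414640)

rvec=(0.2403, -0.1158, -0.4146) tvec=(-0.1029, 0.0076, 0.5255)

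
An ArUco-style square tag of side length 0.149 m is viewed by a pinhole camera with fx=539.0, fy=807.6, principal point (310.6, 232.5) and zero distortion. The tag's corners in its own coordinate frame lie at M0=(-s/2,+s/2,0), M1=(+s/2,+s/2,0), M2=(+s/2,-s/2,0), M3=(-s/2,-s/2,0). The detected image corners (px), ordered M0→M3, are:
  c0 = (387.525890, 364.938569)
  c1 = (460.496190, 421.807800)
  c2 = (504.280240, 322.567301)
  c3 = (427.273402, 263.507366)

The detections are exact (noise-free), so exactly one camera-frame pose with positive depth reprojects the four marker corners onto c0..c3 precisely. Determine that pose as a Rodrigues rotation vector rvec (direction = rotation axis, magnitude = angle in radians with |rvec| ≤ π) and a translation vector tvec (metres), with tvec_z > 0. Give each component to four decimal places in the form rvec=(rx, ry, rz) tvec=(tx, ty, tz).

rvec=(0.3120, 0.1224, 0.4641) tvec=(0.2389, 0.1335, 0.9637)

Intrinsics K: fx=539.0, fy=807.6, cx=310.6, cy=232.5
Marker side s = 0.149 m; corners in marker frame (Z=0):
  M0 = (-0.0745, +0.0745, 0)
  M1 = (+0.0745, +0.0745, 0)
  M2 = (+0.0745, -0.0745, 0)
  M3 = (-0.0745, -0.0745, 0)
Detected image corners:
  c0 = (387.525890, 364.938569) px
  c1 = (460.496190, 421.807800) px
  c2 = (504.280240, 322.567301) px
  c3 = (427.273402, 263.507366) px
Planar DLT: solve 8×8 A·h = b for H (H[2,2]=1):
  H  [+482.01469 -131.18959 +444.24125]
  H  [+372.69743 +788.41820 +344.35602]
  H  [-0.04704 +0.33507 +1.00000]
B = K⁻¹H; ‖b₁‖=1.037693, ‖b₂‖=1.037693; λ = 2/(‖b₁‖+‖b₂‖) = 0.963676, sign → tz>0 ⇒ λ=+0.963676
r₁ = λ·B[:,0] = (+0.88791,+0.45777,-0.04533); r₂ = λ·B[:,1] = (-0.42062,+0.84783,+0.32290)
r₃ = r₁×r₂ = (+0.18624,-0.26764,+0.94535); SVD([r₁ r₂ r₃]) → R = UVᵀ:
  R  [+0.88791 -0.42062 +0.18624]
  R  [+0.45777 +0.84783 -0.26764]
  R  [-0.04533 +0.32290 +0.94535]
t = (+0.23894, +0.13347, +0.96368) m
tr R = 2.681088; θ = arccos((tr R − 1)/2) = 0.572510 rad = 32.802°
axis k = ((R−Rᵀ)₃₂, (R−Rᵀ)₁₃, (R−Rᵀ)₂₁) / (2 sinθ) = (+0.545034, +0.213729, +0.810714)
rvec = θ·k = (+0.312037, +0.122362, +0.464142)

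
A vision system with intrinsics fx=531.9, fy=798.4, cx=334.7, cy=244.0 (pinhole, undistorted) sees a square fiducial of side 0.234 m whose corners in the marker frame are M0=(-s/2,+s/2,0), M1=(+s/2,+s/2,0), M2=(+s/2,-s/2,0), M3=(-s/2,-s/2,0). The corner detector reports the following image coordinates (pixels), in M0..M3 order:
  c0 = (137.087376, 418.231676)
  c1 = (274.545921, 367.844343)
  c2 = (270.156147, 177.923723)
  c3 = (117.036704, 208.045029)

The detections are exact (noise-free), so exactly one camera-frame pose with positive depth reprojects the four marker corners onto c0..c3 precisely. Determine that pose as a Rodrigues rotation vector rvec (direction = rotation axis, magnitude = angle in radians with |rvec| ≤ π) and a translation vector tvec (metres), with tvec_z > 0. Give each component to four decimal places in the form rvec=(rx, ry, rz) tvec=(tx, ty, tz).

Intrinsics K: fx=531.9, fy=798.4, cx=334.7, cy=244.0
Marker side s = 0.234 m; corners in marker frame (Z=0):
  M0 = (-0.1170, +0.1170, 0)
  M1 = (+0.1170, +0.1170, 0)
  M2 = (+0.1170, -0.1170, 0)
  M3 = (-0.1170, -0.1170, 0)
Detected image corners:
  c0 = (137.087376, 418.231676) px
  c1 = (274.545921, 367.844343) px
  c2 = (270.156147, 177.923723) px
  c3 = (117.036704, 208.045029) px
Planar DLT: solve 8×8 A·h = b for H (H[2,2]=1):
  H  [+722.48041 +133.51187 +204.39778]
  H  [-22.69445 +974.54795 +296.67629]
  H  [+0.51686 +0.41717 +1.00000]
B = K⁻¹H; ‖b₁‖=1.170088, ‖b₂‖=1.170088; λ = 2/(‖b₁‖+‖b₂‖) = 0.854636, sign → tz>0 ⇒ λ=+0.854636
r₁ = λ·B[:,0] = (+0.88289,-0.15929,+0.44173); r₂ = λ·B[:,1] = (-0.00983,+0.93423,+0.35653)
r₃ = r₁×r₂ = (-0.46947,-0.31912,+0.82326); SVD([r₁ r₂ r₃]) → R = UVᵀ:
  R  [+0.88289 -0.00983 -0.46947]
  R  [-0.15929 +0.93423 -0.31912]
  R  [+0.44173 +0.35653 +0.82326]
t = (-0.20936, +0.05639, +0.85464) m
tr R = 2.640388; θ = arccos((tr R − 1)/2) = 0.609046 rad = 34.896°
axis k = ((R−Rᵀ)₃₂, (R−Rᵀ)₁₃, (R−Rᵀ)₂₁) / (2 sinθ) = (+0.590518, -0.796382, -0.130630)
rvec = θ·k = (+0.359652, -0.485034, -0.079560)

rvec=(0.3597, -0.4850, -0.0796) tvec=(-0.2094, 0.0564, 0.8546)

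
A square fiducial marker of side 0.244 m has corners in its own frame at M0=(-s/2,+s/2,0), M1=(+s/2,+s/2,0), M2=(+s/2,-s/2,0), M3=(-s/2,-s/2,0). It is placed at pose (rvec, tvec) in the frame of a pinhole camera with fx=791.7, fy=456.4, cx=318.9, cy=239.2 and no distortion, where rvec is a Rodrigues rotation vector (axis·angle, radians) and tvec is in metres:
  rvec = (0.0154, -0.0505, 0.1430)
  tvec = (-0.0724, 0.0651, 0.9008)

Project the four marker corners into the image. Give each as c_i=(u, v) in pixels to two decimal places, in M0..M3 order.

Intrinsics K: fx=791.7, fy=456.4, cx=318.9, cy=239.2
Marker side s = 0.244 m; corners in marker frame (Z=0):
  M0 = (-0.1220, +0.1220, 0)
  M1 = (+0.1220, +0.1220, 0)
  M2 = (+0.1220, -0.1220, 0)
  M3 = (-0.1220, -0.1220, 0)
rvec = (0.0154, -0.0505, 0.1430), |rvec| = θ = 0.15243 rad = 8.734°
Rodrigues: sinθ=0.15185, 1−cosθ=0.01160; R = I + sinθ·[k]× + (1−cosθ)·[k]×²:
    [+0.98852 -0.14283 -0.04921]
    [+0.14206 +0.98968 -0.01894]
    [+0.05140 +0.01174 +0.99861]
t = (-0.0724, 0.0651, 0.9008) m
M0: Pc = R·M0+t = (-0.21043, +0.16851, +0.89596); u = 791.7·(-0.21043)/0.89596 + 318.9 = 132.9611, v = 456.4·(+0.16851)/0.89596 + 239.2 = 325.0383
M1: Pc = R·M1+t = (+0.03077, +0.20317, +0.90850); u = 791.7·(+0.03077)/0.90850 + 318.9 = 345.7174, v = 456.4·(+0.20317)/0.90850 + 239.2 = 341.2663
M2: Pc = R·M2+t = (+0.06563, -0.03831, +0.90564); u = 791.7·(+0.06563)/0.90564 + 318.9 = 376.2692, v = 456.4·(-0.03831)/0.90564 + 239.2 = 219.8938
M3: Pc = R·M3+t = (-0.17557, -0.07297, +0.89310); u = 791.7·(-0.17557)/0.89310 + 318.9 = 163.2597, v = 456.4·(-0.07297)/0.89310 + 239.2 = 201.9092

c0=(132.96, 325.04) c1=(345.72, 341.27) c2=(376.27, 219.89) c3=(163.26, 201.91)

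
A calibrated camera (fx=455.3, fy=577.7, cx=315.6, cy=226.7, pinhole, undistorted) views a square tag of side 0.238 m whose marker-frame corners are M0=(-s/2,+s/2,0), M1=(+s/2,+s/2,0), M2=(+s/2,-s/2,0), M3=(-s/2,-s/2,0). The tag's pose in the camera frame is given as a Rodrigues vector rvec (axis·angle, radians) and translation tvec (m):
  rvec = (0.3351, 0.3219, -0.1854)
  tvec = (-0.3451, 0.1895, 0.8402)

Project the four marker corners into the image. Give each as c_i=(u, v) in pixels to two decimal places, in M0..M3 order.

Intrinsics K: fx=455.3, fy=577.7, cx=315.6, cy=226.7
Marker side s = 0.238 m; corners in marker frame (Z=0):
  M0 = (-0.1190, +0.1190, 0)
  M1 = (+0.1190, +0.1190, 0)
  M2 = (+0.1190, -0.1190, 0)
  M3 = (-0.1190, -0.1190, 0)
rvec = (0.3351, 0.3219, -0.1854), |rvec| = θ = 0.50028 rad = 28.664°
Rodrigues: sinθ=0.47968, 1−cosθ=0.12255; R = I + sinθ·[k]× + (1−cosθ)·[k]×²:
    [+0.93243 +0.23058 +0.27822]
    [-0.12494 +0.92818 -0.35052]
    [-0.33906 +0.29207 +0.89428]
t = (-0.3451, 0.1895, 0.8402) m
M0: Pc = R·M0+t = (-0.42862, +0.31482, +0.91530); u = 455.3·(-0.42862)/0.91530 + 315.6 = 102.3915, v = 577.7·(+0.31482)/0.91530 + 226.7 = 425.4019
M1: Pc = R·M1+t = (-0.20670, +0.28509, +0.83461); u = 455.3·(-0.20670)/0.83461 + 315.6 = 202.8391, v = 577.7·(+0.28509)/0.83461 + 226.7 = 424.0308
M2: Pc = R·M2+t = (-0.26158, +0.06418, +0.76510); u = 455.3·(-0.26158)/0.76510 + 315.6 = 159.9366, v = 577.7·(+0.06418)/0.76510 + 226.7 = 275.1587
M3: Pc = R·M3+t = (-0.48350, +0.09391, +0.84579); u = 455.3·(-0.48350)/0.84579 + 315.6 = 55.3269, v = 577.7·(+0.09391)/0.84579 + 226.7 = 290.8462

c0=(102.39, 425.40) c1=(202.84, 424.03) c2=(159.94, 275.16) c3=(55.33, 290.85)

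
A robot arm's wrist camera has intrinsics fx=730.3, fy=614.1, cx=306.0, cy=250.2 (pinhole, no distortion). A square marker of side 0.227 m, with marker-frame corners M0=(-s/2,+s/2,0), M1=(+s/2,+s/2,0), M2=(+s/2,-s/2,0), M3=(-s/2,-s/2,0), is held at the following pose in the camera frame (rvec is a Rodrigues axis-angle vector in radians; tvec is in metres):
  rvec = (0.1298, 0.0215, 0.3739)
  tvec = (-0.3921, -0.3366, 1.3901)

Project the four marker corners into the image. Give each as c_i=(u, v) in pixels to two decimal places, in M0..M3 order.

c0=(25.79, 130.68) c1=(135.73, 167.00) c2=(175.79, 71.71) c3=(63.50, 34.56)

Intrinsics K: fx=730.3, fy=614.1, cx=306.0, cy=250.2
Marker side s = 0.227 m; corners in marker frame (Z=0):
  M0 = (-0.1135, +0.1135, 0)
  M1 = (+0.1135, +0.1135, 0)
  M2 = (+0.1135, -0.1135, 0)
  M3 = (-0.1135, -0.1135, 0)
rvec = (0.1298, 0.0215, 0.3739), |rvec| = θ = 0.39637 rad = 22.710°
Rodrigues: sinθ=0.38608, 1−cosθ=0.07753; R = I + sinθ·[k]× + (1−cosθ)·[k]×²:
    [+0.93078 -0.36281 +0.04489]
    [+0.36556 +0.92270 -0.12246]
    [+0.00301 +0.13039 +0.99146]
t = (-0.3921, -0.3366, 1.3901) m
M0: Pc = R·M0+t = (-0.53892, -0.27337, +1.40456); u = 730.3·(-0.53892)/1.40456 + 306.0 = 25.7873, v = 614.1·(-0.27337)/1.40456 + 250.2 = 130.6793
M1: Pc = R·M1+t = (-0.32764, -0.19038, +1.40524); u = 730.3·(-0.32764)/1.40524 + 306.0 = 135.7290, v = 614.1·(-0.19038)/1.40524 + 250.2 = 167.0015
M2: Pc = R·M2+t = (-0.24528, -0.39983, +1.37564); u = 730.3·(-0.24528)/1.37564 + 306.0 = 175.7872, v = 614.1·(-0.39983)/1.37564 + 250.2 = 71.7099
M3: Pc = R·M3+t = (-0.45656, -0.48282, +1.37496); u = 730.3·(-0.45656)/1.37496 + 306.0 = 63.4986, v = 614.1·(-0.48282)/1.37496 + 250.2 = 34.5585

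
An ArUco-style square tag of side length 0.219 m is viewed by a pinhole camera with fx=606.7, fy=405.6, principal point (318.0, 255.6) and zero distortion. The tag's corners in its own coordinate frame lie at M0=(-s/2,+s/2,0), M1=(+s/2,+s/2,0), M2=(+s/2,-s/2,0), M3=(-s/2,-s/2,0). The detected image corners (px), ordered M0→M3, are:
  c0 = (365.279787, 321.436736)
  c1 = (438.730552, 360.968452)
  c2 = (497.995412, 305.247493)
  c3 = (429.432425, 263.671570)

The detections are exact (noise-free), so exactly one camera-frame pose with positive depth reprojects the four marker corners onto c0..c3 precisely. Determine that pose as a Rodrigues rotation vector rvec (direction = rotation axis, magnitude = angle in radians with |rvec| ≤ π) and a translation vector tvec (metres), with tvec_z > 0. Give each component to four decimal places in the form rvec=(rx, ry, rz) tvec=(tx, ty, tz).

rvec=(-0.0254, -0.3412, 0.6743) tvec=(0.2404, 0.1778, 1.2556)

Intrinsics K: fx=606.7, fy=405.6, cx=318.0, cy=255.6
Marker side s = 0.219 m; corners in marker frame (Z=0):
  M0 = (-0.1095, +0.1095, 0)
  M1 = (+0.1095, +0.1095, 0)
  M2 = (+0.1095, -0.1095, 0)
  M3 = (-0.1095, -0.1095, 0)
Detected image corners:
  c0 = (365.279787, 321.436736) px
  c1 = (438.730552, 360.968452) px
  c2 = (497.995412, 305.247493) px
  c3 = (429.432425, 263.671570) px
Planar DLT: solve 8×8 A·h = b for H (H[2,2]=1):
  H  [+428.00943 -327.23653 +434.14988]
  H  [+260.32519 +225.91075 +313.03566]
  H  [+0.24005 -0.10570 +1.00000]
B = K⁻¹H; ‖b₁‖=0.796406, ‖b₂‖=0.796406; λ = 2/(‖b₁‖+‖b₂‖) = 1.255640, sign → tz>0 ⇒ λ=+1.255640
r₁ = λ·B[:,0] = (+0.72783,+0.61596,+0.30141); r₂ = λ·B[:,1] = (-0.60769,+0.78301,-0.13273)
r₃ = r₁×r₂ = (-0.31776,-0.08656,+0.94421); SVD([r₁ r₂ r₃]) → R = UVᵀ:
  R  [+0.72783 -0.60769 -0.31776]
  R  [+0.61596 +0.78301 -0.08656]
  R  [+0.30141 -0.13273 +0.94421]
t = (+0.24039, +0.17781, +1.25564) m
tr R = 2.455052; θ = arccos((tr R − 1)/2) = 0.756088 rad = 43.321°
axis k = ((R−Rᵀ)₃₂, (R−Rᵀ)₁₃, (R−Rᵀ)₂₁) / (2 sinθ) = (-0.033643, -0.451239, +0.891769)
rvec = θ·k = (-0.025437, -0.341176, +0.674255)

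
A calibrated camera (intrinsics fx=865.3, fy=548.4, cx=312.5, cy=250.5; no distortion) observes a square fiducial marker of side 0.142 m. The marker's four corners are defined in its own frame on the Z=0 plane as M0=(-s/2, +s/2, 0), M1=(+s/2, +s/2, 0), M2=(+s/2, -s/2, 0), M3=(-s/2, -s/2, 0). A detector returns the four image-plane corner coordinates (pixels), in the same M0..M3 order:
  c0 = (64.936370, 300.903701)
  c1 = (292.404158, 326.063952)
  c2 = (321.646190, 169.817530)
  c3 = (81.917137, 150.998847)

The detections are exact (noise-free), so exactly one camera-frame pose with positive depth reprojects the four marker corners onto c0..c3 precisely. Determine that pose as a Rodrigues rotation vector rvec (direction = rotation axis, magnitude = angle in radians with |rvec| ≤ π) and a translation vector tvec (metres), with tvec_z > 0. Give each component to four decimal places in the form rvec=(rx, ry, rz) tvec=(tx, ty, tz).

Intrinsics K: fx=865.3, fy=548.4, cx=312.5, cy=250.5
Marker side s = 0.142 m; corners in marker frame (Z=0):
  M0 = (-0.0710, +0.0710, 0)
  M1 = (+0.0710, +0.0710, 0)
  M2 = (+0.0710, -0.0710, 0)
  M3 = (-0.0710, -0.0710, 0)
Detected image corners:
  c0 = (64.936370, 300.903701) px
  c1 = (292.404158, 326.063952) px
  c2 = (321.646190, 169.817530) px
  c3 = (81.917137, 150.998847) px
Planar DLT: solve 8×8 A·h = b for H (H[2,2]=1):
  H  [+1579.35048 -97.79838 +187.13067]
  H  [+74.82390 +1157.07200 +238.50647]
  H  [-0.34001 +0.33600 +1.00000]
B = K⁻¹H; ‖b₁‖=1.998857, ‖b₂‖=1.998857; λ = 2/(‖b₁‖+‖b₂‖) = 0.500286, sign → tz>0 ⇒ λ=+0.500286
r₁ = λ·B[:,0] = (+0.97456,+0.14596,-0.17010); r₂ = λ·B[:,1] = (-0.11725,+0.97877,+0.16810)
r₃ = r₁×r₂ = (+0.19103,-0.14387,+0.97098); SVD([r₁ r₂ r₃]) → R = UVᵀ:
  R  [+0.97456 -0.11725 +0.19103]
  R  [+0.14596 +0.97877 -0.14387]
  R  [-0.17010 +0.16810 +0.97098]
t = (-0.07248, -0.01094, +0.50029) m
tr R = 2.924313; θ = arccos((tr R − 1)/2) = 0.275988 rad = 15.813°
axis k = ((R−Rᵀ)₃₂, (R−Rᵀ)₁₃, (R−Rᵀ)₂₁) / (2 sinθ) = (+0.572427, +0.662630, +0.482959)
rvec = θ·k = (+0.157983, +0.182878, +0.133291)

rvec=(0.1580, 0.1829, 0.1333) tvec=(-0.0725, -0.0109, 0.5003)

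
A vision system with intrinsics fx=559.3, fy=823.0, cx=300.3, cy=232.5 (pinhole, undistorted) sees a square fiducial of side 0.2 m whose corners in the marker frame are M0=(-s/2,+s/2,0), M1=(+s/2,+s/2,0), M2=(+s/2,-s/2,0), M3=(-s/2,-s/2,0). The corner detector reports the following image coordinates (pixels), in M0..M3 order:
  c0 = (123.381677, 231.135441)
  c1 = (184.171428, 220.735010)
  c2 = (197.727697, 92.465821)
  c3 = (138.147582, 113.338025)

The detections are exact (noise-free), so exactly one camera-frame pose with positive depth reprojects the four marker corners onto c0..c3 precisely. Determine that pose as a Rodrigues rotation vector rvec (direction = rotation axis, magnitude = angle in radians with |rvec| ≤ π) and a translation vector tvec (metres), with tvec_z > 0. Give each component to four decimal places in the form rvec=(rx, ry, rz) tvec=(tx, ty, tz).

rvec=(-0.2850, 0.6130, 0.0116) tvec=(-0.3166, -0.1056, 1.2591)

Intrinsics K: fx=559.3, fy=823.0, cx=300.3, cy=232.5
Marker side s = 0.2 m; corners in marker frame (Z=0):
  M0 = (-0.1000, +0.1000, 0)
  M1 = (+0.1000, +0.1000, 0)
  M2 = (+0.1000, -0.1000, 0)
  M3 = (-0.1000, -0.1000, 0)
Detected image corners:
  c0 = (123.381677, 231.135441) px
  c1 = (184.171428, 220.735010) px
  c2 = (197.727697, 92.465821) px
  c3 = (138.147582, 113.338025) px
Planar DLT: solve 8×8 A·h = b for H (H[2,2]=1):
  H  [+228.17882 -104.20900 +159.64380]
  H  [-153.01557 +579.98012 +163.49961]
  H  [-0.45185 -0.20681 +1.00000]
B = K⁻¹H; ‖b₁‖=0.794241, ‖b₂‖=0.794241; λ = 2/(‖b₁‖+‖b₂‖) = 1.259063, sign → tz>0 ⇒ λ=+1.259063
r₁ = λ·B[:,0] = (+0.81912,-0.07337,-0.56891); r₂ = λ·B[:,1] = (-0.09478,+0.96084,-0.26039)
r₃ = r₁×r₂ = (+0.56574,+0.26721,+0.78009); SVD([r₁ r₂ r₃]) → R = UVᵀ:
  R  [+0.81912 -0.09478 +0.56574]
  R  [-0.07337 +0.96084 +0.26721]
  R  [-0.56891 -0.26039 +0.78009]
t = (-0.31664, -0.10556, +1.25906) m
tr R = 2.560053; θ = arccos((tr R − 1)/2) = 0.676088 rad = 38.737°
axis k = ((R−Rᵀ)₃₂, (R−Rᵀ)₁₃, (R−Rᵀ)₂₁) / (2 sinθ) = (-0.421575, +0.906632, +0.017107)
rvec = θ·k = (-0.285022, +0.612963, +0.011566)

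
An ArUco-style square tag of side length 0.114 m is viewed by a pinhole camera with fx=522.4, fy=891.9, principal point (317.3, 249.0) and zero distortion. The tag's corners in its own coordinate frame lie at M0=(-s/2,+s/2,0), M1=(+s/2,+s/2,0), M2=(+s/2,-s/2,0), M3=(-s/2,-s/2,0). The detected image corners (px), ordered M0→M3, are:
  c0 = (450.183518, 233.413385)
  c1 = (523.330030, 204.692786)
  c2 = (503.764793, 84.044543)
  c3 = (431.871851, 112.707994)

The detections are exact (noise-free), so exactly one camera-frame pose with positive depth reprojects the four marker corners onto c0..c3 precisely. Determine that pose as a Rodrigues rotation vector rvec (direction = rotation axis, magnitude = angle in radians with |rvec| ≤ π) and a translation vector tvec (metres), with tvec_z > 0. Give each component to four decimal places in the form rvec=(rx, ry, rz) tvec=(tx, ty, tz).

Intrinsics K: fx=522.4, fy=891.9, cx=317.3, cy=249.0
Marker side s = 0.114 m; corners in marker frame (Z=0):
  M0 = (-0.0570, +0.0570, 0)
  M1 = (+0.0570, +0.0570, 0)
  M2 = (+0.0570, -0.0570, 0)
  M3 = (-0.0570, -0.0570, 0)
Detected image corners:
  c0 = (450.183518, 233.413385) px
  c1 = (523.330030, 204.692786) px
  c2 = (503.764793, 84.044543) px
  c3 = (431.871851, 112.707994) px
Planar DLT: solve 8×8 A·h = b for H (H[2,2]=1):
  H  [+621.75860 +97.48923 +477.14787]
  H  [-256.44903 +1035.74776 +158.24471]
  H  [-0.03003 -0.14379 +1.00000]
B = K⁻¹H; ‖b₁‖=1.240624, ‖b₂‖=1.240624; λ = 2/(‖b₁‖+‖b₂‖) = 0.806046, sign → tz>0 ⇒ λ=+0.806046
r₁ = λ·B[:,0] = (+0.97406,-0.22501,-0.02421); r₂ = λ·B[:,1] = (+0.22082,+0.96840,-0.11590)
r₃ = r₁×r₂ = (+0.04952,+0.10755,+0.99297); SVD([r₁ r₂ r₃]) → R = UVᵀ:
  R  [+0.97406 +0.22082 +0.04952]
  R  [-0.22501 +0.96840 +0.10755]
  R  [-0.02421 -0.11590 +0.99297]
t = (+0.24664, -0.08202, +0.80605) m
tr R = 2.935427; θ = arccos((tr R − 1)/2) = 0.254801 rad = 14.599°
axis k = ((R−Rᵀ)₃₂, (R−Rᵀ)₁₃, (R−Rᵀ)₂₁) / (2 sinθ) = (-0.443253, +0.146256, -0.884384)
rvec = θ·k = (-0.112942, +0.037266, -0.225342)

rvec=(-0.1129, 0.0373, -0.2253) tvec=(0.2466, -0.0820, 0.8060)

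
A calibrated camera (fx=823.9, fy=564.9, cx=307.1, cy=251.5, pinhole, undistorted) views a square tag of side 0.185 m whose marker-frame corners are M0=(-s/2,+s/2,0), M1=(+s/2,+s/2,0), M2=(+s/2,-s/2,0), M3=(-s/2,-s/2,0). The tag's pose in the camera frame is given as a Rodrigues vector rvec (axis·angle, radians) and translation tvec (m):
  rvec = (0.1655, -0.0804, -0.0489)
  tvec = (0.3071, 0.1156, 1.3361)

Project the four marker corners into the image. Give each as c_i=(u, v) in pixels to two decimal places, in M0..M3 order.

c0=(441.24, 340.51) c1=(551.55, 335.34) c2=(552.40, 259.74) c3=(439.51, 264.22)

Intrinsics K: fx=823.9, fy=564.9, cx=307.1, cy=251.5
Marker side s = 0.185 m; corners in marker frame (Z=0):
  M0 = (-0.0925, +0.0925, 0)
  M1 = (+0.0925, +0.0925, 0)
  M2 = (+0.0925, -0.0925, 0)
  M3 = (-0.0925, -0.0925, 0)
rvec = (0.1655, -0.0804, -0.0489), |rvec| = θ = 0.19038 rad = 10.908°
Rodrigues: sinθ=0.18923, 1−cosθ=0.01807; R = I + sinθ·[k]× + (1−cosθ)·[k]×²:
    [+0.99559 +0.04197 -0.08395]
    [-0.05524 +0.98515 -0.16254]
    [+0.07588 +0.16646 +0.98312]
t = (0.3071, 0.1156, 1.3361) m
M0: Pc = R·M0+t = (+0.21889, +0.21184, +1.34448); u = 823.9·(+0.21889)/1.34448 + 307.1 = 441.2368, v = 564.9·(+0.21184)/1.34448 + 251.5 = 340.5057
M1: Pc = R·M1+t = (+0.40307, +0.20162, +1.35852); u = 823.9·(+0.40307)/1.35852 + 307.1 = 551.5525, v = 564.9·(+0.20162)/1.35852 + 251.5 = 335.3367
M2: Pc = R·M2+t = (+0.39531, +0.01936, +1.32772); u = 823.9·(+0.39531)/1.32772 + 307.1 = 552.4040, v = 564.9·(+0.01936)/1.32772 + 251.5 = 259.7386
M3: Pc = R·M3+t = (+0.21113, +0.02958, +1.31368); u = 823.9·(+0.21113)/1.31368 + 307.1 = 439.5114, v = 564.9·(+0.02958)/1.31368 + 251.5 = 264.2210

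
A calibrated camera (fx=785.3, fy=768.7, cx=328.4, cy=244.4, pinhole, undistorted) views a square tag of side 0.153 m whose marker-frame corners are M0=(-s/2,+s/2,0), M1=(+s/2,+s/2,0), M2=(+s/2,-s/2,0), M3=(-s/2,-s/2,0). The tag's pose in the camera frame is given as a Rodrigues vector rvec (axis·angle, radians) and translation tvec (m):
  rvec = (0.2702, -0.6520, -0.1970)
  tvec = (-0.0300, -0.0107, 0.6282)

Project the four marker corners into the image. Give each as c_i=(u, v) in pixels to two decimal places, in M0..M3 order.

c0=(222.24, 347.93) c1=(370.02, 290.29) c2=(355.32, 121.89) c3=(192.84, 158.20)

Intrinsics K: fx=785.3, fy=768.7, cx=328.4, cy=244.4
Marker side s = 0.153 m; corners in marker frame (Z=0):
  M0 = (-0.0765, +0.0765, 0)
  M1 = (+0.0765, +0.0765, 0)
  M2 = (+0.0765, -0.0765, 0)
  M3 = (-0.0765, -0.0765, 0)
rvec = (0.2702, -0.6520, -0.1970), |rvec| = θ = 0.73275 rad = 41.983°
Rodrigues: sinθ=0.66892, 1−cosθ=0.25666; R = I + sinθ·[k]× + (1−cosθ)·[k]×²:
    [+0.77824 +0.09562 -0.62065]
    [-0.26405 +0.94655 -0.18526]
    [+0.56976 +0.30806 +0.76189]
t = (-0.0300, -0.0107, 0.6282) m
M0: Pc = R·M0+t = (-0.08222, +0.08191, +0.60818); u = 785.3·(-0.08222)/0.60818 + 328.4 = 222.2352, v = 768.7·(+0.08191)/0.60818 + 244.4 = 347.9301
M1: Pc = R·M1+t = (+0.03685, +0.04151, +0.69535); u = 785.3·(+0.03685)/0.69535 + 328.4 = 370.0173, v = 768.7·(+0.04151)/0.69535 + 244.4 = 290.2896
M2: Pc = R·M2+t = (+0.02222, -0.10331, +0.64822); u = 785.3·(+0.02222)/0.64822 + 328.4 = 355.3188, v = 768.7·(-0.10331)/0.64822 + 244.4 = 121.8873
M3: Pc = R·M3+t = (-0.09685, -0.06291, +0.56105); u = 785.3·(-0.09685)/0.56105 + 328.4 = 192.8379, v = 768.7·(-0.06291)/0.56105 + 244.4 = 158.2046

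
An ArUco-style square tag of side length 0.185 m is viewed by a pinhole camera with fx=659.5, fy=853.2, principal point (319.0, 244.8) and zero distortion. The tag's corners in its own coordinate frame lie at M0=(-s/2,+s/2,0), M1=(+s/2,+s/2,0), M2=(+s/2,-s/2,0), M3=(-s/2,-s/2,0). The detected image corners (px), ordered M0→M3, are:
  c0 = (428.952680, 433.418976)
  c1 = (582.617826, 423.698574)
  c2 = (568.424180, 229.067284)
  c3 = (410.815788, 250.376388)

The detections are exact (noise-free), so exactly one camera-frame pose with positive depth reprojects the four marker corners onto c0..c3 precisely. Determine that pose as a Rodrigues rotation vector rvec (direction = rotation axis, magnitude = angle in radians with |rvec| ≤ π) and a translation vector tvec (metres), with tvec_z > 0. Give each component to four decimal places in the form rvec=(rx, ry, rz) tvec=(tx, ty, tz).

Intrinsics K: fx=659.5, fy=853.2, cx=319.0, cy=244.8
Marker side s = 0.185 m; corners in marker frame (Z=0):
  M0 = (-0.0925, +0.0925, 0)
  M1 = (+0.0925, +0.0925, 0)
  M2 = (+0.0925, -0.0925, 0)
  M3 = (-0.0925, -0.0925, 0)
Detected image corners:
  c0 = (428.952680, 433.418976) px
  c1 = (582.617826, 423.698574) px
  c2 = (568.424180, 229.067284) px
  c3 = (410.815788, 250.376388) px
Planar DLT: solve 8×8 A·h = b for H (H[2,2]=1):
  H  [+682.96238 +172.28099 +495.54239]
  H  [-189.54751 +1076.60900 +335.85267]
  H  [-0.31776 +0.16996 +1.00000]
B = K⁻¹H; ‖b₁‖=1.237945, ‖b₂‖=1.237945; λ = 2/(‖b₁‖+‖b₂‖) = 0.807790, sign → tz>0 ⇒ λ=+0.807790
r₁ = λ·B[:,0] = (+0.96069,-0.10581,-0.25668); r₂ = λ·B[:,1] = (+0.14461,+0.97992,+0.13729)
r₃ = r₁×r₂ = (+0.23700,-0.16901,+0.95669); SVD([r₁ r₂ r₃]) → R = UVᵀ:
  R  [+0.96069 +0.14461 +0.23700]
  R  [-0.10581 +0.97992 -0.16901]
  R  [-0.25668 +0.13729 +0.95669]
t = (+0.21624, +0.08621, +0.80779) m
tr R = 2.897299; θ = arccos((tr R − 1)/2) = 0.321858 rad = 18.441°
axis k = ((R−Rᵀ)₃₂, (R−Rᵀ)₁₃, (R−Rᵀ)₂₁) / (2 sinθ) = (+0.484149, +0.780334, -0.395827)
rvec = θ·k = (+0.155827, +0.251156, -0.127400)

rvec=(0.1558, 0.2512, -0.1274) tvec=(0.2162, 0.0862, 0.8078)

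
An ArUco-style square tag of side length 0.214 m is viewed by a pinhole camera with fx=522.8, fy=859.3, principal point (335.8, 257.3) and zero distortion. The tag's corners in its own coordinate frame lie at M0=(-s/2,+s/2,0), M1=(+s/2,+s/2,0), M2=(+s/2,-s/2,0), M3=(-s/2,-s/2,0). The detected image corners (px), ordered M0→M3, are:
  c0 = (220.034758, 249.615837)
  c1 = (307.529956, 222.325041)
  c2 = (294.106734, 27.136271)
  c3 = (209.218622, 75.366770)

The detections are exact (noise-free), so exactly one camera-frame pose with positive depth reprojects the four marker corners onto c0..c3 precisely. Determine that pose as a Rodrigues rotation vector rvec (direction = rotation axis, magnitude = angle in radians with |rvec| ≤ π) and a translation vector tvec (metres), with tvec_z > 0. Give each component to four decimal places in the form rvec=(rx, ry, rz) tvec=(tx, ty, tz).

rvec=(-0.0295, 0.5664, -0.1306) tvec=(-0.1514, -0.1294, 0.9817)

Intrinsics K: fx=522.8, fy=859.3, cx=335.8, cy=257.3
Marker side s = 0.214 m; corners in marker frame (Z=0):
  M0 = (-0.1070, +0.1070, 0)
  M1 = (+0.1070, +0.1070, 0)
  M2 = (+0.1070, -0.1070, 0)
  M3 = (-0.1070, -0.1070, 0)
Detected image corners:
  c0 = (220.034758, 249.615837) px
  c1 = (307.529956, 222.325041) px
  c2 = (294.106734, 27.136271) px
  c3 = (209.218622, 75.366770) px
Planar DLT: solve 8×8 A·h = b for H (H[2,2]=1):
  H  [+262.77797 +39.53068 +255.17645]
  H  [-254.77321 +850.99663 +144.06569]
  H  [-0.54300 -0.06499 +1.00000]
B = K⁻¹H; ‖b₁‖=1.018669, ‖b₂‖=1.018669; λ = 2/(‖b₁‖+‖b₂‖) = 0.981673, sign → tz>0 ⇒ λ=+0.981673
r₁ = λ·B[:,0] = (+0.83581,-0.13144,-0.53305); r₂ = λ·B[:,1] = (+0.11521,+0.99129,-0.06380)
r₃ = r₁×r₂ = (+0.53680,-0.00809,+0.84367); SVD([r₁ r₂ r₃]) → R = UVᵀ:
  R  [+0.83581 +0.11521 +0.53680]
  R  [-0.13144 +0.99129 -0.00809]
  R  [-0.53305 -0.06380 +0.84367]
t = (-0.15139, -0.12936, +0.98167) m
tr R = 2.670773; θ = arccos((tr R − 1)/2) = 0.581960 rad = 33.344°
axis k = ((R−Rᵀ)₃₂, (R−Rᵀ)₁₃, (R−Rᵀ)₂₁) / (2 sinθ) = (-0.050678, +0.973187, -0.224365)
rvec = θ·k = (-0.029493, +0.566356, -0.130572)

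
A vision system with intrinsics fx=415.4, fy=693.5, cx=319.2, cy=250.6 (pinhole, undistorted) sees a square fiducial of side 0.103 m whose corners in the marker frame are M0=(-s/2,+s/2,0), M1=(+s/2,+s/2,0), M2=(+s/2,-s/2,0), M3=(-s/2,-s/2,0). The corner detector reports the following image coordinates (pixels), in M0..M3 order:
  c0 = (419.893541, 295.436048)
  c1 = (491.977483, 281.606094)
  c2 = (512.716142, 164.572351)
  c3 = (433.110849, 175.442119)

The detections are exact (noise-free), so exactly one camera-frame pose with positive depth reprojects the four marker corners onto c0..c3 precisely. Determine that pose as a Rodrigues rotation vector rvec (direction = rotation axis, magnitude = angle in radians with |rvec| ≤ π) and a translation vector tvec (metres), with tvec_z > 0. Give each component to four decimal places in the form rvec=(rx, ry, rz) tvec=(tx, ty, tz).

Intrinsics K: fx=415.4, fy=693.5, cx=319.2, cy=250.6
Marker side s = 0.103 m; corners in marker frame (Z=0):
  M0 = (-0.0515, +0.0515, 0)
  M1 = (+0.0515, +0.0515, 0)
  M2 = (+0.0515, -0.0515, 0)
  M3 = (-0.0515, -0.0515, 0)
Detected image corners:
  c0 = (419.893541, 295.436048) px
  c1 = (491.977483, 281.606094) px
  c2 = (512.716142, 164.572351) px
  c3 = (433.110849, 175.442119) px
Planar DLT: solve 8×8 A·h = b for H (H[2,2]=1):
  H  [+897.41862 +318.14347 +464.65477]
  H  [-40.19644 +1389.10908 +232.33051]
  H  [+0.35102 +1.04137 +1.00000]
B = K⁻¹H; ‖b₁‖=1.931813, ‖b₂‖=1.931813; λ = 2/(‖b₁‖+‖b₂‖) = 0.517648, sign → tz>0 ⇒ λ=+0.517648
r₁ = λ·B[:,0] = (+0.97869,-0.09566,+0.18170); r₂ = λ·B[:,1] = (-0.01777,+0.84208,+0.53906)
r₃ = r₁×r₂ = (-0.20458,-0.53081,+0.82243); SVD([r₁ r₂ r₃]) → R = UVᵀ:
  R  [+0.97869 -0.01777 -0.20458]
  R  [-0.09566 +0.84208 -0.53081]
  R  [+0.18170 +0.53906 +0.82243]
t = (+0.18126, -0.01364, +0.51765) m
tr R = 2.643198; θ = arccos((tr R − 1)/2) = 0.606586 rad = 34.755°
axis k = ((R−Rᵀ)₃₂, (R−Rᵀ)₁₃, (R−Rᵀ)₂₁) / (2 sinθ) = (+0.938373, -0.338804, -0.068317)
rvec = θ·k = (+0.569204, -0.205514, -0.041440)

rvec=(0.5692, -0.2055, -0.0414) tvec=(0.1813, -0.0136, 0.5176)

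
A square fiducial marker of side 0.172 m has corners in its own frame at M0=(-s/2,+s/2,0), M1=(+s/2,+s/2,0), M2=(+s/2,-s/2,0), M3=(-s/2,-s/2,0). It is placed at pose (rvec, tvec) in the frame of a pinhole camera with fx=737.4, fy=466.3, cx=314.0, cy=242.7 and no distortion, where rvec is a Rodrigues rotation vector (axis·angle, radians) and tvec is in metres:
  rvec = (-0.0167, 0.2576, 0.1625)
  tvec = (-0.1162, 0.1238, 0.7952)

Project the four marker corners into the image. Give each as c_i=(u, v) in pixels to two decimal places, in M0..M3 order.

Intrinsics K: fx=737.4, fy=466.3, cx=314.0, cy=242.7
Marker side s = 0.172 m; corners in marker frame (Z=0):
  M0 = (-0.0860, +0.0860, 0)
  M1 = (+0.0860, +0.0860, 0)
  M2 = (+0.0860, -0.0860, 0)
  M3 = (-0.0860, -0.0860, 0)
rvec = (-0.0167, 0.2576, 0.1625), |rvec| = θ = 0.30503 rad = 17.477°
Rodrigues: sinθ=0.30032, 1−cosθ=0.04616; R = I + sinθ·[k]× + (1−cosθ)·[k]×²:
    [+0.95398 -0.16213 +0.25228]
    [+0.15786 +0.98676 +0.03721]
    [-0.25497 +0.00433 +0.96694]
t = (-0.1162, 0.1238, 0.7952) m
M0: Pc = R·M0+t = (-0.21218, +0.19509, +0.81750); u = 737.4·(-0.21218)/0.81750 + 314.0 = 122.6053, v = 466.3·(+0.19509)/0.81750 + 242.7 = 353.9765
M1: Pc = R·M1+t = (-0.04810, +0.22224, +0.77364); u = 737.4·(-0.04810)/0.77364 + 314.0 = 268.1526, v = 466.3·(+0.22224)/0.77364 + 242.7 = 376.6493
M2: Pc = R·M2+t = (-0.02022, +0.05251, +0.77290); u = 737.4·(-0.02022)/0.77290 + 314.0 = 294.7133, v = 466.3·(+0.05251)/0.77290 + 242.7 = 274.3825
M3: Pc = R·M3+t = (-0.18430, +0.02536, +0.81676); u = 737.4·(-0.18430)/0.81676 + 314.0 = 147.6072, v = 466.3·(+0.02536)/0.81676 + 242.7 = 257.1801

c0=(122.61, 353.98) c1=(268.15, 376.65) c2=(294.71, 274.38) c3=(147.61, 257.18)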